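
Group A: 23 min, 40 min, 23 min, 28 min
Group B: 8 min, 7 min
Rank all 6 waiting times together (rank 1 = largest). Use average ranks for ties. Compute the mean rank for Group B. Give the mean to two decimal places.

5.50

Sorted (descending): 40, 28, 23, 23, 8, 7
The 2 values of 23 occupy positions 3–4 → average rank (3+4)/2 = 3.5.
Group B values → pooled ranks: 8→5, 7→6
Mean rank = (5 + 6) / 2 = 5.50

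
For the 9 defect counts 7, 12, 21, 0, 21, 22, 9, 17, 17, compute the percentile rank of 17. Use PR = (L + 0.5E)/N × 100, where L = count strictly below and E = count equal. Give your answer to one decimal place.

N = 9.
Strictly below 17: 4. Equal to 17: 2.
PR = (4 + 0.5·2)/9 × 100 = 55.6

55.6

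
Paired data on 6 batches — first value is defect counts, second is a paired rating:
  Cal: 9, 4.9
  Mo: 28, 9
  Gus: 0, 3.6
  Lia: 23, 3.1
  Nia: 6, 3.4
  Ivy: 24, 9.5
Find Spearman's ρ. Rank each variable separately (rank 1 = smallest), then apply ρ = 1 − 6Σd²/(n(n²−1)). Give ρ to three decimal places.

0.543

Ranks of variable 1: 3, 6, 1, 4, 2, 5
Ranks of variable 2: 4, 5, 3, 1, 2, 6
d = r₁ − r₂: -1, 1, -2, 3, 0, -1
d²: 1, 1, 4, 9, 0, 1; Σd² = 16
ρ = 1 − 6·16/(6·35) = 1 − 96/210 = 0.543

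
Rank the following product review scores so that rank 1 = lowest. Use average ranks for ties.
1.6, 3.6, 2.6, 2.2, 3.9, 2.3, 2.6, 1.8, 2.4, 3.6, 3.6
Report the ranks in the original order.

1, 9, 6.5, 3, 11, 4, 6.5, 2, 5, 9, 9

Sorted (ascending): 1.6, 1.8, 2.2, 2.3, 2.4, 2.6, 2.6, 3.6, 3.6, 3.6, 3.9
The 2 values of 2.6 occupy positions 6–7 → average rank (6+7)/2 = 6.5.
The 3 values of 3.6 occupy positions 8–10 → average rank 9.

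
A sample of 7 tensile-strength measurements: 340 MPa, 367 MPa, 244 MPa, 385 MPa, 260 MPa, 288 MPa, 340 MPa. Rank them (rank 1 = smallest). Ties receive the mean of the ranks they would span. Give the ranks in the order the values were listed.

4.5, 6, 1, 7, 2, 3, 4.5

Sorted (ascending): 244, 260, 288, 340, 340, 367, 385
The 2 values of 340 occupy positions 4–5 → average rank (4+5)/2 = 4.5.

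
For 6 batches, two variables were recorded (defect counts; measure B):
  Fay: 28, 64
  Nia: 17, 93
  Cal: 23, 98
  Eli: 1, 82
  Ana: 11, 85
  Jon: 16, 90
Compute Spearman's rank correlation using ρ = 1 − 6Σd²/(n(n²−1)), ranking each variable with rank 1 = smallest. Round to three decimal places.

0.143

Ranks of variable 1: 6, 4, 5, 1, 2, 3
Ranks of variable 2: 1, 5, 6, 2, 3, 4
d = r₁ − r₂: 5, -1, -1, -1, -1, -1
d²: 25, 1, 1, 1, 1, 1; Σd² = 30
ρ = 1 − 6·30/(6·35) = 1 − 180/210 = 0.143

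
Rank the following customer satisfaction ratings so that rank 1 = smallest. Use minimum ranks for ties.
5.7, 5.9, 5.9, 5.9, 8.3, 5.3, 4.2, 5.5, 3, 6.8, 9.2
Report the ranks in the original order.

5, 6, 6, 6, 10, 3, 2, 4, 1, 9, 11

Sorted (ascending): 3, 4.2, 5.3, 5.5, 5.7, 5.9, 5.9, 5.9, 6.8, 8.3, 9.2
The 3 values of 5.9 occupy positions 6–8 → each gets rank 6.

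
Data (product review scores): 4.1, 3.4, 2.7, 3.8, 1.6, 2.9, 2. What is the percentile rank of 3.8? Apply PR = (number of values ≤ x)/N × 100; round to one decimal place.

85.7

N = 7.
Strictly below 3.8: 5. Equal to 3.8: 1.
PR = 6/7 × 100 = 85.7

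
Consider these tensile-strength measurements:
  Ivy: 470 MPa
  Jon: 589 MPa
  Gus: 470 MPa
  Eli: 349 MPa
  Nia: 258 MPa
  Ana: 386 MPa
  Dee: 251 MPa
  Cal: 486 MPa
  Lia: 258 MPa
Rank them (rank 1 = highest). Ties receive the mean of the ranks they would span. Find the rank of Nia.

Sorted (descending): 589, 486, 470, 470, 386, 349, 258, 258, 251
The 2 values of 470 occupy positions 3–4 → average rank (3+4)/2 = 3.5.
The 2 values of 258 occupy positions 7–8 → average rank (7+8)/2 = 7.5.
Nia has value 258 MPa → rank 7.5.

7.5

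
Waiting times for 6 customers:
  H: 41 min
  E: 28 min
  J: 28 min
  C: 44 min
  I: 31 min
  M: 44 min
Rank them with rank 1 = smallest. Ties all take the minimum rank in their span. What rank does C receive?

Sorted (ascending): 28, 28, 31, 41, 44, 44
The 2 values of 28 occupy positions 1–2 → each gets rank 1.
The 2 values of 44 occupy positions 5–6 → each gets rank 5.
C has value 44 min → rank 5.

5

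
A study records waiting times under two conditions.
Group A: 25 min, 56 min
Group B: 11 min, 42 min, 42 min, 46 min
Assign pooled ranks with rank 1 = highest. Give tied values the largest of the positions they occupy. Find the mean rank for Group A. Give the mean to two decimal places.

3.00

Sorted (descending): 56, 46, 42, 42, 25, 11
The 2 values of 42 occupy positions 3–4 → each gets rank 4.
Group A values → pooled ranks: 25→5, 56→1
Mean rank = (5 + 1) / 2 = 3.00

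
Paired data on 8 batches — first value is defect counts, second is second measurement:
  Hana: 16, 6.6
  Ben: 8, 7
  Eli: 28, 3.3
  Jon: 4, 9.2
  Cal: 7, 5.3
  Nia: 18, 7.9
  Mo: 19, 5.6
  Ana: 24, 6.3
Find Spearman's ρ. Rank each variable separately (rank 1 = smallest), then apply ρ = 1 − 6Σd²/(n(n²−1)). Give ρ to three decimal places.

Ranks of variable 1: 4, 3, 8, 1, 2, 5, 6, 7
Ranks of variable 2: 5, 6, 1, 8, 2, 7, 3, 4
d = r₁ − r₂: -1, -3, 7, -7, 0, -2, 3, 3
d²: 1, 9, 49, 49, 0, 4, 9, 9; Σd² = 130
ρ = 1 − 6·130/(8·63) = 1 − 780/504 = -0.548

-0.548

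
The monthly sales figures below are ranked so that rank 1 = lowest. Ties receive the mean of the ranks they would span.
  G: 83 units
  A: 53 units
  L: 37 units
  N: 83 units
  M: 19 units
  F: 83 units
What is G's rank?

Sorted (ascending): 19, 37, 53, 83, 83, 83
The 3 values of 83 occupy positions 4–6 → average rank 5.
G has value 83 units → rank 5.

5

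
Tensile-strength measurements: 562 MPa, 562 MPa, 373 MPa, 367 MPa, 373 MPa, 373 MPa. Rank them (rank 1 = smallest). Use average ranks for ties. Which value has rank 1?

Sorted (ascending): 367, 373, 373, 373, 562, 562
The 3 values of 373 occupy positions 2–4 → average rank 3.
The 2 values of 562 occupy positions 5–6 → average rank (5+6)/2 = 5.5.
Rank 1 → value 367.

367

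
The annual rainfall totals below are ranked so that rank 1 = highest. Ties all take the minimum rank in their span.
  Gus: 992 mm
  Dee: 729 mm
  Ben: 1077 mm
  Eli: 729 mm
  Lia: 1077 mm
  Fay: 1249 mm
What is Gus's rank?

4

Sorted (descending): 1249, 1077, 1077, 992, 729, 729
The 2 values of 1077 occupy positions 2–3 → each gets rank 2.
The 2 values of 729 occupy positions 5–6 → each gets rank 5.
Gus has value 992 mm → rank 4.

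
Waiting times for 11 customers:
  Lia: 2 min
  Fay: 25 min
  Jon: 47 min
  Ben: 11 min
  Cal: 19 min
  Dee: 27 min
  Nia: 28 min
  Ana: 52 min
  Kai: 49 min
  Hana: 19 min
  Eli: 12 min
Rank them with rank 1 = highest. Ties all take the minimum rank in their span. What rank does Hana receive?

Sorted (descending): 52, 49, 47, 28, 27, 25, 19, 19, 12, 11, 2
The 2 values of 19 occupy positions 7–8 → each gets rank 7.
Hana has value 19 min → rank 7.

7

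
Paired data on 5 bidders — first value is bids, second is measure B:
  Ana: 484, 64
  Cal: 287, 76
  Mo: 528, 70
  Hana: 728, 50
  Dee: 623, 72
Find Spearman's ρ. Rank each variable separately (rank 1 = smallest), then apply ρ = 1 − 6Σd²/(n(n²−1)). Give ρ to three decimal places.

Ranks of variable 1: 2, 1, 3, 5, 4
Ranks of variable 2: 2, 5, 3, 1, 4
d = r₁ − r₂: 0, -4, 0, 4, 0
d²: 0, 16, 0, 16, 0; Σd² = 32
ρ = 1 − 6·32/(5·24) = 1 − 192/120 = -0.600

-0.600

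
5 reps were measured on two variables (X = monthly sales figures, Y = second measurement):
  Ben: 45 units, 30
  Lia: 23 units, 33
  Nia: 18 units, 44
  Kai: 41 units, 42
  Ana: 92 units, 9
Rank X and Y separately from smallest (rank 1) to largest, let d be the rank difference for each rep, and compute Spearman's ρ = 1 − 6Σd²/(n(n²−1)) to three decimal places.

Ranks of variable 1: 4, 2, 1, 3, 5
Ranks of variable 2: 2, 3, 5, 4, 1
d = r₁ − r₂: 2, -1, -4, -1, 4
d²: 4, 1, 16, 1, 16; Σd² = 38
ρ = 1 − 6·38/(5·24) = 1 − 228/120 = -0.900

-0.900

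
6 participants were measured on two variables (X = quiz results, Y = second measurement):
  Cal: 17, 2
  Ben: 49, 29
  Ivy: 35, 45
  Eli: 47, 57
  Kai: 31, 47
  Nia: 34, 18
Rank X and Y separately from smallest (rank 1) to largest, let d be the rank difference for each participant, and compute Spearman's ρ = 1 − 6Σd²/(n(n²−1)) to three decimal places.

0.429

Ranks of variable 1: 1, 6, 4, 5, 2, 3
Ranks of variable 2: 1, 3, 4, 6, 5, 2
d = r₁ − r₂: 0, 3, 0, -1, -3, 1
d²: 0, 9, 0, 1, 9, 1; Σd² = 20
ρ = 1 − 6·20/(6·35) = 1 − 120/210 = 0.429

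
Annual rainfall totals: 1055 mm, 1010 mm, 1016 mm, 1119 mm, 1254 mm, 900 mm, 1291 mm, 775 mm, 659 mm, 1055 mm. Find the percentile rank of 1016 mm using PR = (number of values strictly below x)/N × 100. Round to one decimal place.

N = 10.
Strictly below 1016: 4. Equal to 1016: 1.
PR = 4/10 × 100 = 40.0

40.0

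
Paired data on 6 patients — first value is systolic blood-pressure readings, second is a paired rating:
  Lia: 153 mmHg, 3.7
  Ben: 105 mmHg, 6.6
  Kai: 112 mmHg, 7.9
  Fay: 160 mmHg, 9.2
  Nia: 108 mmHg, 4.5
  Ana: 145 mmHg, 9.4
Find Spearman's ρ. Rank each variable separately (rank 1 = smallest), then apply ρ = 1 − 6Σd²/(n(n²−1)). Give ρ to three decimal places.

Ranks of variable 1: 5, 1, 3, 6, 2, 4
Ranks of variable 2: 1, 3, 4, 5, 2, 6
d = r₁ − r₂: 4, -2, -1, 1, 0, -2
d²: 16, 4, 1, 1, 0, 4; Σd² = 26
ρ = 1 − 6·26/(6·35) = 1 − 156/210 = 0.257

0.257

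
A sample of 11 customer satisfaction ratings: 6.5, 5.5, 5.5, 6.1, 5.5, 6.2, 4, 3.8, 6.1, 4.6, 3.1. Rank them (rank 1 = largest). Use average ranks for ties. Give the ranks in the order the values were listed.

Sorted (descending): 6.5, 6.2, 6.1, 6.1, 5.5, 5.5, 5.5, 4.6, 4, 3.8, 3.1
The 2 values of 6.1 occupy positions 3–4 → average rank (3+4)/2 = 3.5.
The 3 values of 5.5 occupy positions 5–7 → average rank 6.

1, 6, 6, 3.5, 6, 2, 9, 10, 3.5, 8, 11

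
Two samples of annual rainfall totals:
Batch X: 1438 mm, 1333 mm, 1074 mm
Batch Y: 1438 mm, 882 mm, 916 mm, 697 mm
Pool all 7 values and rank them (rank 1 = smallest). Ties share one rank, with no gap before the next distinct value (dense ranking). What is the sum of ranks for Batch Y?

Sorted (ascending): 697, 882, 916, 1074, 1333, 1438, 1438
The 2 values of 1438 share dense rank 6.
Remaining distinct values take the next consecutive integers.
Batch Y values → pooled ranks: 1438→6, 882→2, 916→3, 697→1
Rank sum = 6 + 2 + 3 + 1 = 12

12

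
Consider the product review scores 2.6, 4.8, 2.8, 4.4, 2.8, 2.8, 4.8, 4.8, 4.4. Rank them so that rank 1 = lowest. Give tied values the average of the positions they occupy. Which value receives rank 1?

Sorted (ascending): 2.6, 2.8, 2.8, 2.8, 4.4, 4.4, 4.8, 4.8, 4.8
The 3 values of 2.8 occupy positions 2–4 → average rank 3.
The 2 values of 4.4 occupy positions 5–6 → average rank (5+6)/2 = 5.5.
The 3 values of 4.8 occupy positions 7–9 → average rank 8.
Rank 1 → value 2.6.

2.6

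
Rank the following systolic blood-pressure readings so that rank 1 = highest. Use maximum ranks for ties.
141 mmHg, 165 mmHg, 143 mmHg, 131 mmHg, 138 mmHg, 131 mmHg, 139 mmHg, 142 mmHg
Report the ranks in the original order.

Sorted (descending): 165, 143, 142, 141, 139, 138, 131, 131
The 2 values of 131 occupy positions 7–8 → each gets rank 8.

4, 1, 2, 8, 6, 8, 5, 3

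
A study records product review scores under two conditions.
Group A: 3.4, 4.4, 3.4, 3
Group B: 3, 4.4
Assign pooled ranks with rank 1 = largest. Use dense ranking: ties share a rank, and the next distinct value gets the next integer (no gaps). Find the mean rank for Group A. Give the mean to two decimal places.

Sorted (descending): 4.4, 4.4, 3.4, 3.4, 3, 3
The 2 values of 4.4 share dense rank 1.
The 2 values of 3.4 share dense rank 2.
The 2 values of 3 share dense rank 3.
Group A values → pooled ranks: 3.4→2, 4.4→1, 3.4→2, 3→3
Mean rank = (2 + 1 + 2 + 3) / 4 = 2.00

2.00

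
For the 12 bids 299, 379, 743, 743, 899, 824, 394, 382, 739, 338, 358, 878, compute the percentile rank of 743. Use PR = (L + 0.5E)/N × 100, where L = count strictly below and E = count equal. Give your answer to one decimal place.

66.7

N = 12.
Strictly below 743: 7. Equal to 743: 2.
PR = (7 + 0.5·2)/12 × 100 = 66.7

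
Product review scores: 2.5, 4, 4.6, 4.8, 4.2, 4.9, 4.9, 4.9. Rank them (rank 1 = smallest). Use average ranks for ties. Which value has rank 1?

Sorted (ascending): 2.5, 4, 4.2, 4.6, 4.8, 4.9, 4.9, 4.9
The 3 values of 4.9 occupy positions 6–8 → average rank 7.
Rank 1 → value 2.5.

2.5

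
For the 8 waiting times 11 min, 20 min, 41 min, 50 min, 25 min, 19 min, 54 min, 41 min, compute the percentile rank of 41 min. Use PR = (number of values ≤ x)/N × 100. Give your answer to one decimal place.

75.0

N = 8.
Strictly below 41: 4. Equal to 41: 2.
PR = 6/8 × 100 = 75.0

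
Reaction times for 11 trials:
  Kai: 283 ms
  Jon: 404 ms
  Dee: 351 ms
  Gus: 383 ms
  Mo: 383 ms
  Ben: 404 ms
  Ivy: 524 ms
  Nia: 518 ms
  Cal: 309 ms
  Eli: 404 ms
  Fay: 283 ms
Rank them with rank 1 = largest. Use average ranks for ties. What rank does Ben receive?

Sorted (descending): 524, 518, 404, 404, 404, 383, 383, 351, 309, 283, 283
The 3 values of 404 occupy positions 3–5 → average rank 4.
The 2 values of 383 occupy positions 6–7 → average rank (6+7)/2 = 6.5.
The 2 values of 283 occupy positions 10–11 → average rank (10+11)/2 = 10.5.
Ben has value 404 ms → rank 4.

4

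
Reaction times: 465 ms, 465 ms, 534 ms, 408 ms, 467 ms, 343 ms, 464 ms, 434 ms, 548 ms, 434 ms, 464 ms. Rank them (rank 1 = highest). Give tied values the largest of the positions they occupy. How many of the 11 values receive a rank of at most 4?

3

Sorted (descending): 548, 534, 467, 465, 465, 464, 464, 434, 434, 408, 343
The 2 values of 465 occupy positions 4–5 → each gets rank 5.
The 2 values of 464 occupy positions 6–7 → each gets rank 7.
The 2 values of 434 occupy positions 8–9 → each gets rank 9.
Ranks ≤ 4: {1, 2, 3} → 3 values.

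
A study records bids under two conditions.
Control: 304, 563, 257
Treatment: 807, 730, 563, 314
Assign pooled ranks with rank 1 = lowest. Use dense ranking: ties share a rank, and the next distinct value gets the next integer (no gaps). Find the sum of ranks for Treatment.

18

Sorted (ascending): 257, 304, 314, 563, 563, 730, 807
The 2 values of 563 share dense rank 4.
Remaining distinct values take the next consecutive integers.
Treatment values → pooled ranks: 807→6, 730→5, 563→4, 314→3
Rank sum = 6 + 5 + 4 + 3 = 18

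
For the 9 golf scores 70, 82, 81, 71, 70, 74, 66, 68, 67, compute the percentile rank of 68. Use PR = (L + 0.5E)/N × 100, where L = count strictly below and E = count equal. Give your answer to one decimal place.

N = 9.
Strictly below 68: 2. Equal to 68: 1.
PR = (2 + 0.5·1)/9 × 100 = 27.8

27.8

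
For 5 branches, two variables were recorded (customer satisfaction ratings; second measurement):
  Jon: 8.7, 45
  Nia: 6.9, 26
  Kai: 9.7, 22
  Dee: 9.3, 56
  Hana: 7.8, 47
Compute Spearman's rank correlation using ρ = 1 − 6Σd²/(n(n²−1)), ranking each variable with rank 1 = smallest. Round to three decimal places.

Ranks of variable 1: 3, 1, 5, 4, 2
Ranks of variable 2: 3, 2, 1, 5, 4
d = r₁ − r₂: 0, -1, 4, -1, -2
d²: 0, 1, 16, 1, 4; Σd² = 22
ρ = 1 − 6·22/(5·24) = 1 − 132/120 = -0.100

-0.100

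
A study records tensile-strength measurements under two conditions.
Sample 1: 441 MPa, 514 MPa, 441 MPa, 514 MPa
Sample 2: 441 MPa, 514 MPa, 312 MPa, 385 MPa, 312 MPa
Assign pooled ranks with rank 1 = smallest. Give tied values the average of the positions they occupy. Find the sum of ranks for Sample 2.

Sorted (ascending): 312, 312, 385, 441, 441, 441, 514, 514, 514
The 2 values of 312 occupy positions 1–2 → average rank (1+2)/2 = 1.5.
The 3 values of 441 occupy positions 4–6 → average rank 5.
The 3 values of 514 occupy positions 7–9 → average rank 8.
Sample 2 values → pooled ranks: 441→5, 514→8, 312→1.5, 385→3, 312→1.5
Rank sum = 5 + 8 + 1.5 + 3 + 1.5 = 19

19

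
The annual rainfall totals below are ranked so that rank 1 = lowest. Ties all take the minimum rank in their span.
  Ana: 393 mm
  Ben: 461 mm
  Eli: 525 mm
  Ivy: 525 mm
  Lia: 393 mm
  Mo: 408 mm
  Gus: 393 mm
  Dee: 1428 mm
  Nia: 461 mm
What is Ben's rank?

Sorted (ascending): 393, 393, 393, 408, 461, 461, 525, 525, 1428
The 3 values of 393 occupy positions 1–3 → each gets rank 1.
The 2 values of 461 occupy positions 5–6 → each gets rank 5.
The 2 values of 525 occupy positions 7–8 → each gets rank 7.
Ben has value 461 mm → rank 5.

5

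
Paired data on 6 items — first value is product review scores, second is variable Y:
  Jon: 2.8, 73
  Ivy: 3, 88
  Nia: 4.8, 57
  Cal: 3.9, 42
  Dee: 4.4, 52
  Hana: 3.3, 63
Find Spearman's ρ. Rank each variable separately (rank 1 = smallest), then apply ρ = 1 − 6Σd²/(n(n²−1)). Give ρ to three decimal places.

-0.714

Ranks of variable 1: 1, 2, 6, 4, 5, 3
Ranks of variable 2: 5, 6, 3, 1, 2, 4
d = r₁ − r₂: -4, -4, 3, 3, 3, -1
d²: 16, 16, 9, 9, 9, 1; Σd² = 60
ρ = 1 − 6·60/(6·35) = 1 − 360/210 = -0.714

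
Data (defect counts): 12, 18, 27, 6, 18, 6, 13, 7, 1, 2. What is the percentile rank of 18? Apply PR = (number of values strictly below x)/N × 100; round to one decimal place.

N = 10.
Strictly below 18: 7. Equal to 18: 2.
PR = 7/10 × 100 = 70.0

70.0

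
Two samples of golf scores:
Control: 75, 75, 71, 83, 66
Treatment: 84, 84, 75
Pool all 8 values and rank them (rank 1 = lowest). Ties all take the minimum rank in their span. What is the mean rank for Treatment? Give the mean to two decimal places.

Sorted (ascending): 66, 71, 75, 75, 75, 83, 84, 84
The 3 values of 75 occupy positions 3–5 → each gets rank 3.
The 2 values of 84 occupy positions 7–8 → each gets rank 7.
Treatment values → pooled ranks: 84→7, 84→7, 75→3
Mean rank = (7 + 7 + 3) / 3 = 5.67

5.67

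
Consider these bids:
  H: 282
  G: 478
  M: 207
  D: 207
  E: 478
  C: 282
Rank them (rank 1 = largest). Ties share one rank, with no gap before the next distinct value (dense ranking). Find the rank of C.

2

Sorted (descending): 478, 478, 282, 282, 207, 207
The 2 values of 478 share dense rank 1.
The 2 values of 282 share dense rank 2.
The 2 values of 207 share dense rank 3.
C has value 282 → rank 2.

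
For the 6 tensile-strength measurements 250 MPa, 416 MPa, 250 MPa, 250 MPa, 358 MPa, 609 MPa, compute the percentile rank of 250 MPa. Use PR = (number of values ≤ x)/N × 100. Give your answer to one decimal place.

50.0

N = 6.
Strictly below 250: 0. Equal to 250: 3.
PR = 3/6 × 100 = 50.0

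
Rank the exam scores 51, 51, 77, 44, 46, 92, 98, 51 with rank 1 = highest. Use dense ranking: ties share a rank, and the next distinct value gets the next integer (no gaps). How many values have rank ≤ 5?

7

Sorted (descending): 98, 92, 77, 51, 51, 51, 46, 44
The 3 values of 51 share dense rank 4.
Remaining distinct values take the next consecutive integers.
Ranks ≤ 5: {1, 2, 3, 4, 4, 4, 5} → 7 values.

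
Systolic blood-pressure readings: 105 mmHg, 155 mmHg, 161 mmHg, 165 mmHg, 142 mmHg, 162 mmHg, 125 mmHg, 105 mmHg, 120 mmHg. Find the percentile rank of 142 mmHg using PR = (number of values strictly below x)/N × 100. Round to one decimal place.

N = 9.
Strictly below 142: 4. Equal to 142: 1.
PR = 4/9 × 100 = 44.4

44.4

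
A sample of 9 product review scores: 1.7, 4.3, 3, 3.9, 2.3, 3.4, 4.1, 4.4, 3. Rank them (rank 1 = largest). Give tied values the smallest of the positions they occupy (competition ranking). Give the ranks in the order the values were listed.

Sorted (descending): 4.4, 4.3, 4.1, 3.9, 3.4, 3, 3, 2.3, 1.7
The 2 values of 3 occupy positions 6–7 → each gets rank 6.

9, 2, 6, 4, 8, 5, 3, 1, 6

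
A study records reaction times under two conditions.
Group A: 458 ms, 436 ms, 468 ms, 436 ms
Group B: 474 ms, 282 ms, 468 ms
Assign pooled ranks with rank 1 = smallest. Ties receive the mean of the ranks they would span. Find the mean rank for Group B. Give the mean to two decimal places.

4.50

Sorted (ascending): 282, 436, 436, 458, 468, 468, 474
The 2 values of 436 occupy positions 2–3 → average rank (2+3)/2 = 2.5.
The 2 values of 468 occupy positions 5–6 → average rank (5+6)/2 = 5.5.
Group B values → pooled ranks: 474→7, 282→1, 468→5.5
Mean rank = (7 + 1 + 5.5) / 3 = 4.50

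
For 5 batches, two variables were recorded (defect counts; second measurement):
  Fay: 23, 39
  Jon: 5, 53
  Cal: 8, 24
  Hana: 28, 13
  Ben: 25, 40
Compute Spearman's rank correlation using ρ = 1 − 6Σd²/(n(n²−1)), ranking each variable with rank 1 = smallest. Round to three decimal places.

-0.600

Ranks of variable 1: 3, 1, 2, 5, 4
Ranks of variable 2: 3, 5, 2, 1, 4
d = r₁ − r₂: 0, -4, 0, 4, 0
d²: 0, 16, 0, 16, 0; Σd² = 32
ρ = 1 − 6·32/(5·24) = 1 − 192/120 = -0.600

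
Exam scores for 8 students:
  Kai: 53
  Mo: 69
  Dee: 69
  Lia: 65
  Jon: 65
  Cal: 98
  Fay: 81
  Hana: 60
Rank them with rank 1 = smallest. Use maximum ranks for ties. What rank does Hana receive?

Sorted (ascending): 53, 60, 65, 65, 69, 69, 81, 98
The 2 values of 65 occupy positions 3–4 → each gets rank 4.
The 2 values of 69 occupy positions 5–6 → each gets rank 6.
Hana has value 60 → rank 2.

2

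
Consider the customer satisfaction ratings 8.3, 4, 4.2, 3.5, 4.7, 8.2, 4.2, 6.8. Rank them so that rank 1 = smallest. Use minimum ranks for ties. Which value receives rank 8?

Sorted (ascending): 3.5, 4, 4.2, 4.2, 4.7, 6.8, 8.2, 8.3
The 2 values of 4.2 occupy positions 3–4 → each gets rank 3.
Rank 8 → value 8.3.

8.3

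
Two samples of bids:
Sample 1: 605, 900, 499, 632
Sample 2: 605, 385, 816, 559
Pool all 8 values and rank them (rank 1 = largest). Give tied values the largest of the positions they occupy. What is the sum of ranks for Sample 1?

Sorted (descending): 900, 816, 632, 605, 605, 559, 499, 385
The 2 values of 605 occupy positions 4–5 → each gets rank 5.
Sample 1 values → pooled ranks: 605→5, 900→1, 499→7, 632→3
Rank sum = 5 + 1 + 7 + 3 = 16

16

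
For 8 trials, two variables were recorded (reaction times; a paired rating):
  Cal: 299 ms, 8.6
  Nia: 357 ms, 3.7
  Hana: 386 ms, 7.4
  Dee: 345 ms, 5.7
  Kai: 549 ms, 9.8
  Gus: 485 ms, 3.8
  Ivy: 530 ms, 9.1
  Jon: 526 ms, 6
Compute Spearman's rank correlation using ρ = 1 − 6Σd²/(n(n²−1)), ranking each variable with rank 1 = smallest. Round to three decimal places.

0.476

Ranks of variable 1: 1, 3, 4, 2, 8, 5, 7, 6
Ranks of variable 2: 6, 1, 5, 3, 8, 2, 7, 4
d = r₁ − r₂: -5, 2, -1, -1, 0, 3, 0, 2
d²: 25, 4, 1, 1, 0, 9, 0, 4; Σd² = 44
ρ = 1 − 6·44/(8·63) = 1 − 264/504 = 0.476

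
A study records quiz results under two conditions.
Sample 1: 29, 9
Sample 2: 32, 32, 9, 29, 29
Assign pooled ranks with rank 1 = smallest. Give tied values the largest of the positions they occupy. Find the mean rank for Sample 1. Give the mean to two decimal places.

3.50

Sorted (ascending): 9, 9, 29, 29, 29, 32, 32
The 2 values of 9 occupy positions 1–2 → each gets rank 2.
The 3 values of 29 occupy positions 3–5 → each gets rank 5.
The 2 values of 32 occupy positions 6–7 → each gets rank 7.
Sample 1 values → pooled ranks: 29→5, 9→2
Mean rank = (5 + 2) / 2 = 3.50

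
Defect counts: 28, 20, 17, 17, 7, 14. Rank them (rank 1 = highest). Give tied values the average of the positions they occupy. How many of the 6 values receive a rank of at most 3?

Sorted (descending): 28, 20, 17, 17, 14, 7
The 2 values of 17 occupy positions 3–4 → average rank (3+4)/2 = 3.5.
Ranks ≤ 3: {1, 2} → 2 values.

2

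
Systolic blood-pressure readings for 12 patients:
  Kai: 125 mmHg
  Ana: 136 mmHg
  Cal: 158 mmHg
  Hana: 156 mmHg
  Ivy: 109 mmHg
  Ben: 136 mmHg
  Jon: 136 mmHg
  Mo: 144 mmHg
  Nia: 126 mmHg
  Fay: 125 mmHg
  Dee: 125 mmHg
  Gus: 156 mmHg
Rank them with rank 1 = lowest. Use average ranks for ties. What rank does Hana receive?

10.5

Sorted (ascending): 109, 125, 125, 125, 126, 136, 136, 136, 144, 156, 156, 158
The 3 values of 125 occupy positions 2–4 → average rank 3.
The 3 values of 136 occupy positions 6–8 → average rank 7.
The 2 values of 156 occupy positions 10–11 → average rank (10+11)/2 = 10.5.
Hana has value 156 mmHg → rank 10.5.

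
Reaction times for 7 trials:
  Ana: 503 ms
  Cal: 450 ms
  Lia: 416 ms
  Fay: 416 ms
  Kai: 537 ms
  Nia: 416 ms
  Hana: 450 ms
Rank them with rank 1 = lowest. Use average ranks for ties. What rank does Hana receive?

4.5

Sorted (ascending): 416, 416, 416, 450, 450, 503, 537
The 3 values of 416 occupy positions 1–3 → average rank 2.
The 2 values of 450 occupy positions 4–5 → average rank (4+5)/2 = 4.5.
Hana has value 450 ms → rank 4.5.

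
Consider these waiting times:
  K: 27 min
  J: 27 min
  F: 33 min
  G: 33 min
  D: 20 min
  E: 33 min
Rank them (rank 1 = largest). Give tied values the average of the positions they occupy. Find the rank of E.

Sorted (descending): 33, 33, 33, 27, 27, 20
The 3 values of 33 occupy positions 1–3 → average rank 2.
The 2 values of 27 occupy positions 4–5 → average rank (4+5)/2 = 4.5.
E has value 33 min → rank 2.

2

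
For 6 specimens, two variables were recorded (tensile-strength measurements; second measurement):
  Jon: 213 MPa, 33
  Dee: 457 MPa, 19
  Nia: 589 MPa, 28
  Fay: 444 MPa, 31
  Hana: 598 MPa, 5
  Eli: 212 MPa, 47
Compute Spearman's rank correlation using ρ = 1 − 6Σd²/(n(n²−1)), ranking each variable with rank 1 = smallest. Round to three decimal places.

-0.943

Ranks of variable 1: 2, 4, 5, 3, 6, 1
Ranks of variable 2: 5, 2, 3, 4, 1, 6
d = r₁ − r₂: -3, 2, 2, -1, 5, -5
d²: 9, 4, 4, 1, 25, 25; Σd² = 68
ρ = 1 − 6·68/(6·35) = 1 − 408/210 = -0.943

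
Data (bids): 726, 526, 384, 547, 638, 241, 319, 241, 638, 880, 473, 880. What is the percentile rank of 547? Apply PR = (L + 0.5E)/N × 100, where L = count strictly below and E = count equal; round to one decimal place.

54.2

N = 12.
Strictly below 547: 6. Equal to 547: 1.
PR = (6 + 0.5·1)/12 × 100 = 54.2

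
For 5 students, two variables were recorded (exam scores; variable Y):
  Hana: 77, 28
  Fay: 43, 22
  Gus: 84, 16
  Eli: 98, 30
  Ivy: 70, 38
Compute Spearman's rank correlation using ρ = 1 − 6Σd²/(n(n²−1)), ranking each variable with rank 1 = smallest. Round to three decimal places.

0.000

Ranks of variable 1: 3, 1, 4, 5, 2
Ranks of variable 2: 3, 2, 1, 4, 5
d = r₁ − r₂: 0, -1, 3, 1, -3
d²: 0, 1, 9, 1, 9; Σd² = 20
ρ = 1 − 6·20/(5·24) = 1 − 120/120 = 0.000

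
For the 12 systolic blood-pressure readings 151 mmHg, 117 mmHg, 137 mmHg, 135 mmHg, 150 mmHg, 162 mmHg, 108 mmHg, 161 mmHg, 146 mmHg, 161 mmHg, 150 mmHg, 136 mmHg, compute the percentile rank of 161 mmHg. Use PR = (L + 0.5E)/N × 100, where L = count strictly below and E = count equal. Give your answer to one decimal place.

83.3

N = 12.
Strictly below 161: 9. Equal to 161: 2.
PR = (9 + 0.5·2)/12 × 100 = 83.3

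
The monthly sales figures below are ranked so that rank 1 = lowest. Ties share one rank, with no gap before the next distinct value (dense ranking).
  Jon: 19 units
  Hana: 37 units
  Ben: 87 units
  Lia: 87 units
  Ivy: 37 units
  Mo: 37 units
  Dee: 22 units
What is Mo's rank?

3

Sorted (ascending): 19, 22, 37, 37, 37, 87, 87
The 3 values of 37 share dense rank 3.
The 2 values of 87 share dense rank 4.
Remaining distinct values take the next consecutive integers.
Mo has value 37 units → rank 3.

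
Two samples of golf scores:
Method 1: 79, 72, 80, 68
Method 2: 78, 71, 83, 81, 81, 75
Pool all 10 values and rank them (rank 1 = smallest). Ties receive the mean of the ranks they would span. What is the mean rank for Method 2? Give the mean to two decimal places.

Sorted (ascending): 68, 71, 72, 75, 78, 79, 80, 81, 81, 83
The 2 values of 81 occupy positions 8–9 → average rank (8+9)/2 = 8.5.
Method 2 values → pooled ranks: 78→5, 71→2, 83→10, 81→8.5, 81→8.5, 75→4
Mean rank = (5 + 2 + 10 + 8.5 + 8.5 + 4) / 6 = 6.33

6.33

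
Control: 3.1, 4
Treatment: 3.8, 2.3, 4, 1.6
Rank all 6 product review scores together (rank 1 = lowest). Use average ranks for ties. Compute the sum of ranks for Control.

Sorted (ascending): 1.6, 2.3, 3.1, 3.8, 4, 4
The 2 values of 4 occupy positions 5–6 → average rank (5+6)/2 = 5.5.
Control values → pooled ranks: 3.1→3, 4→5.5
Rank sum = 3 + 5.5 = 8.5

8.5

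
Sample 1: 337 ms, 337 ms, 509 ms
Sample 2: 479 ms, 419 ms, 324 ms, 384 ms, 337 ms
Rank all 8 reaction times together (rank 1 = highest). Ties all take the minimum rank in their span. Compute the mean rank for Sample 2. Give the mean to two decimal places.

4.40

Sorted (descending): 509, 479, 419, 384, 337, 337, 337, 324
The 3 values of 337 occupy positions 5–7 → each gets rank 5.
Sample 2 values → pooled ranks: 479→2, 419→3, 324→8, 384→4, 337→5
Mean rank = (2 + 3 + 8 + 4 + 5) / 5 = 4.40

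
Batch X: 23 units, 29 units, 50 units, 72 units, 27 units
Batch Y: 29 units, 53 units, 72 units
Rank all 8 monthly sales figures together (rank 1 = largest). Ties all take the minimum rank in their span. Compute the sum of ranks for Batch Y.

Sorted (descending): 72, 72, 53, 50, 29, 29, 27, 23
The 2 values of 72 occupy positions 1–2 → each gets rank 1.
The 2 values of 29 occupy positions 5–6 → each gets rank 5.
Batch Y values → pooled ranks: 29→5, 53→3, 72→1
Rank sum = 5 + 3 + 1 = 9

9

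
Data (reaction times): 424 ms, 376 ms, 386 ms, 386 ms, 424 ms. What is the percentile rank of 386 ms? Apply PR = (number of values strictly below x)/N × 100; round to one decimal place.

N = 5.
Strictly below 386: 1. Equal to 386: 2.
PR = 1/5 × 100 = 20.0

20.0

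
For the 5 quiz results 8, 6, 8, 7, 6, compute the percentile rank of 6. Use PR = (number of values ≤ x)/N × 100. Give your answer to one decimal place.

N = 5.
Strictly below 6: 0. Equal to 6: 2.
PR = 2/5 × 100 = 40.0

40.0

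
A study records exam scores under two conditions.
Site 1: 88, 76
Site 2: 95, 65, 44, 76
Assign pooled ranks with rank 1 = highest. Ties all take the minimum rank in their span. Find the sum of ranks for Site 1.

5

Sorted (descending): 95, 88, 76, 76, 65, 44
The 2 values of 76 occupy positions 3–4 → each gets rank 3.
Site 1 values → pooled ranks: 88→2, 76→3
Rank sum = 2 + 3 = 5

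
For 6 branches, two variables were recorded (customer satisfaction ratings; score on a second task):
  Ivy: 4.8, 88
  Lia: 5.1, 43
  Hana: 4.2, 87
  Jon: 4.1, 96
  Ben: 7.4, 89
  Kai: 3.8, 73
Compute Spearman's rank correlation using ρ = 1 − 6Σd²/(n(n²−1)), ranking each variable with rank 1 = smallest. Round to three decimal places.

0.029

Ranks of variable 1: 4, 5, 3, 2, 6, 1
Ranks of variable 2: 4, 1, 3, 6, 5, 2
d = r₁ − r₂: 0, 4, 0, -4, 1, -1
d²: 0, 16, 0, 16, 1, 1; Σd² = 34
ρ = 1 − 6·34/(6·35) = 1 − 204/210 = 0.029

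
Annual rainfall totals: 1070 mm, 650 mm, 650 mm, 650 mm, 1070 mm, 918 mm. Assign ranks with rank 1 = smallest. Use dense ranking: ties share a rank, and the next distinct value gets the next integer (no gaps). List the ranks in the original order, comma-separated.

Sorted (ascending): 650, 650, 650, 918, 1070, 1070
The 3 values of 650 share dense rank 1.
The 2 values of 1070 share dense rank 3.
Remaining distinct values take the next consecutive integers.

3, 1, 1, 1, 3, 2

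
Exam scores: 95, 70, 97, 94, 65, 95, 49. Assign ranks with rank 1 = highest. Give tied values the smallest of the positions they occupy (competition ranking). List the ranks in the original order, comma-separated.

2, 5, 1, 4, 6, 2, 7

Sorted (descending): 97, 95, 95, 94, 70, 65, 49
The 2 values of 95 occupy positions 2–3 → each gets rank 2.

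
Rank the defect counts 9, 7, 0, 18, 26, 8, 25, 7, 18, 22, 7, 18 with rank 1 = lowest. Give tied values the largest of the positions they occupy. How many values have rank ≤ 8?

6

Sorted (ascending): 0, 7, 7, 7, 8, 9, 18, 18, 18, 22, 25, 26
The 3 values of 7 occupy positions 2–4 → each gets rank 4.
The 3 values of 18 occupy positions 7–9 → each gets rank 9.
Ranks ≤ 8: {1, 4, 4, 4, 5, 6} → 6 values.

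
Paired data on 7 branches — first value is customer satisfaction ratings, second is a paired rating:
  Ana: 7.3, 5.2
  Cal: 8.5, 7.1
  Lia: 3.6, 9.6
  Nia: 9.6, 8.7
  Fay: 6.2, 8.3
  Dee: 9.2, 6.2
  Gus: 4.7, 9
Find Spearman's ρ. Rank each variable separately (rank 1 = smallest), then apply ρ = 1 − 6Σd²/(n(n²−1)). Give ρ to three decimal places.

Ranks of variable 1: 4, 5, 1, 7, 3, 6, 2
Ranks of variable 2: 1, 3, 7, 5, 4, 2, 6
d = r₁ − r₂: 3, 2, -6, 2, -1, 4, -4
d²: 9, 4, 36, 4, 1, 16, 16; Σd² = 86
ρ = 1 − 6·86/(7·48) = 1 − 516/336 = -0.536

-0.536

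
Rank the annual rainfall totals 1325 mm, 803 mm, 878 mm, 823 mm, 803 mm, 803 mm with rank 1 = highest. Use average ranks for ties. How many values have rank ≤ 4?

Sorted (descending): 1325, 878, 823, 803, 803, 803
The 3 values of 803 occupy positions 4–6 → average rank 5.
Ranks ≤ 4: {1, 2, 3} → 3 values.

3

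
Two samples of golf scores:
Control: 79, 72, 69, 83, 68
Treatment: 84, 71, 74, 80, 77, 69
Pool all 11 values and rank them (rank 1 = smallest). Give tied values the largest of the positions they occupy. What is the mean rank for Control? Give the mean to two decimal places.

Sorted (ascending): 68, 69, 69, 71, 72, 74, 77, 79, 80, 83, 84
The 2 values of 69 occupy positions 2–3 → each gets rank 3.
Control values → pooled ranks: 79→8, 72→5, 69→3, 83→10, 68→1
Mean rank = (8 + 5 + 3 + 10 + 1) / 5 = 5.40

5.40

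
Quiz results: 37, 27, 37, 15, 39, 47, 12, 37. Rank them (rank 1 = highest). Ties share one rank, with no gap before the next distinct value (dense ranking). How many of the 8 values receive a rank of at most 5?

7

Sorted (descending): 47, 39, 37, 37, 37, 27, 15, 12
The 3 values of 37 share dense rank 3.
Remaining distinct values take the next consecutive integers.
Ranks ≤ 5: {1, 2, 3, 3, 3, 4, 5} → 7 values.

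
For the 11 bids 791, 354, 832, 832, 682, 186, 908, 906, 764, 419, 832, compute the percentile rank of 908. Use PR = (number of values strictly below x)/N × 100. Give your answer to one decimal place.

N = 11.
Strictly below 908: 10. Equal to 908: 1.
PR = 10/11 × 100 = 90.9

90.9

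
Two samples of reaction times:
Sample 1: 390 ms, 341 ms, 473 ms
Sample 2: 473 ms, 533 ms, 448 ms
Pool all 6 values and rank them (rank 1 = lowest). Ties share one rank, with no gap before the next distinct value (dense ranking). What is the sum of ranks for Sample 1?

Sorted (ascending): 341, 390, 448, 473, 473, 533
The 2 values of 473 share dense rank 4.
Remaining distinct values take the next consecutive integers.
Sample 1 values → pooled ranks: 390→2, 341→1, 473→4
Rank sum = 2 + 1 + 4 = 7

7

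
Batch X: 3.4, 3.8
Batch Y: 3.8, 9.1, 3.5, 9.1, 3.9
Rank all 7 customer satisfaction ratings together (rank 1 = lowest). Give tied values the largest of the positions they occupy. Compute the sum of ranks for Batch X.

5

Sorted (ascending): 3.4, 3.5, 3.8, 3.8, 3.9, 9.1, 9.1
The 2 values of 3.8 occupy positions 3–4 → each gets rank 4.
The 2 values of 9.1 occupy positions 6–7 → each gets rank 7.
Batch X values → pooled ranks: 3.4→1, 3.8→4
Rank sum = 1 + 4 = 5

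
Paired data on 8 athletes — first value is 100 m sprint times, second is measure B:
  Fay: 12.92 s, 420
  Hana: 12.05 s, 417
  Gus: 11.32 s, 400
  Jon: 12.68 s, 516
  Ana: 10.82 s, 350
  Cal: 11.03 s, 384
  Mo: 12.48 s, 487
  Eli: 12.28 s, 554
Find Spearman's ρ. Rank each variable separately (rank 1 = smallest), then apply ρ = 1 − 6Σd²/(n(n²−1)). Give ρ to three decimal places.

Ranks of variable 1: 8, 4, 3, 7, 1, 2, 6, 5
Ranks of variable 2: 5, 4, 3, 7, 1, 2, 6, 8
d = r₁ − r₂: 3, 0, 0, 0, 0, 0, 0, -3
d²: 9, 0, 0, 0, 0, 0, 0, 9; Σd² = 18
ρ = 1 − 6·18/(8·63) = 1 − 108/504 = 0.786

0.786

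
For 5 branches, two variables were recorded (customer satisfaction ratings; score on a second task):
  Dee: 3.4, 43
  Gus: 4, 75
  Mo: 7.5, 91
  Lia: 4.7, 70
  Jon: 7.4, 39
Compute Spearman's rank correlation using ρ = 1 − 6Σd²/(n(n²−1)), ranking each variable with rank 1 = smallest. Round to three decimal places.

Ranks of variable 1: 1, 2, 5, 3, 4
Ranks of variable 2: 2, 4, 5, 3, 1
d = r₁ − r₂: -1, -2, 0, 0, 3
d²: 1, 4, 0, 0, 9; Σd² = 14
ρ = 1 − 6·14/(5·24) = 1 − 84/120 = 0.300

0.300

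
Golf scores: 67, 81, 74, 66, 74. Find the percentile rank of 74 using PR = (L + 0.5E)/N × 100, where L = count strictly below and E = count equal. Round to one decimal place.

N = 5.
Strictly below 74: 2. Equal to 74: 2.
PR = (2 + 0.5·2)/5 × 100 = 60.0

60.0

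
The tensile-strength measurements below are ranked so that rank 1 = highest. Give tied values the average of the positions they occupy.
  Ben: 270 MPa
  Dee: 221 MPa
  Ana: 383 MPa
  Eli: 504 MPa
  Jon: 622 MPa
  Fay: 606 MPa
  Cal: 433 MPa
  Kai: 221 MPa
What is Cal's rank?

4

Sorted (descending): 622, 606, 504, 433, 383, 270, 221, 221
The 2 values of 221 occupy positions 7–8 → average rank (7+8)/2 = 7.5.
Cal has value 433 MPa → rank 4.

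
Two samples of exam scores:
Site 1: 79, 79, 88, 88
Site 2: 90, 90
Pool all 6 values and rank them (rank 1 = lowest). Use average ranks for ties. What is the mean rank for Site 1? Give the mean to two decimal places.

Sorted (ascending): 79, 79, 88, 88, 90, 90
The 2 values of 79 occupy positions 1–2 → average rank (1+2)/2 = 1.5.
The 2 values of 88 occupy positions 3–4 → average rank (3+4)/2 = 3.5.
The 2 values of 90 occupy positions 5–6 → average rank (5+6)/2 = 5.5.
Site 1 values → pooled ranks: 79→1.5, 79→1.5, 88→3.5, 88→3.5
Mean rank = (1.5 + 1.5 + 3.5 + 3.5) / 4 = 2.50

2.50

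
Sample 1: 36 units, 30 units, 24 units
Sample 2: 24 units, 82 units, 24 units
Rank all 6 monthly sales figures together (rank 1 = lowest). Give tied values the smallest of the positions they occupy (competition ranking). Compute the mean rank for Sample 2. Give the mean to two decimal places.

2.67

Sorted (ascending): 24, 24, 24, 30, 36, 82
The 3 values of 24 occupy positions 1–3 → each gets rank 1.
Sample 2 values → pooled ranks: 24→1, 82→6, 24→1
Mean rank = (1 + 6 + 1) / 3 = 2.67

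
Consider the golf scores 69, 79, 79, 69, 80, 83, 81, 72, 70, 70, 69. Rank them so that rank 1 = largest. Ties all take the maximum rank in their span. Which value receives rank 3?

80

Sorted (descending): 83, 81, 80, 79, 79, 72, 70, 70, 69, 69, 69
The 2 values of 79 occupy positions 4–5 → each gets rank 5.
The 2 values of 70 occupy positions 7–8 → each gets rank 8.
The 3 values of 69 occupy positions 9–11 → each gets rank 11.
Rank 3 → value 80.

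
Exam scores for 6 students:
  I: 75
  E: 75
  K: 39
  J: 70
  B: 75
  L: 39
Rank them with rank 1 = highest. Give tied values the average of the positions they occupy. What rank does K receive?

Sorted (descending): 75, 75, 75, 70, 39, 39
The 3 values of 75 occupy positions 1–3 → average rank 2.
The 2 values of 39 occupy positions 5–6 → average rank (5+6)/2 = 5.5.
K has value 39 → rank 5.5.

5.5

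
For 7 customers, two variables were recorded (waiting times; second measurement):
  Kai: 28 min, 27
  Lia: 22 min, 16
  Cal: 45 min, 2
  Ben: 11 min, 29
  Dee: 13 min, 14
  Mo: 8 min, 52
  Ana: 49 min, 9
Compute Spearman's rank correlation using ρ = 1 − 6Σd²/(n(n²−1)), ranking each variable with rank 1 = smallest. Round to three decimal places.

Ranks of variable 1: 5, 4, 6, 2, 3, 1, 7
Ranks of variable 2: 5, 4, 1, 6, 3, 7, 2
d = r₁ − r₂: 0, 0, 5, -4, 0, -6, 5
d²: 0, 0, 25, 16, 0, 36, 25; Σd² = 102
ρ = 1 − 6·102/(7·48) = 1 − 612/336 = -0.821

-0.821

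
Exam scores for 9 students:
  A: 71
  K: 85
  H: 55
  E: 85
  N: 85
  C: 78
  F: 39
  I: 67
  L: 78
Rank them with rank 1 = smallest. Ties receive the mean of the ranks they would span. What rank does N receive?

Sorted (ascending): 39, 55, 67, 71, 78, 78, 85, 85, 85
The 2 values of 78 occupy positions 5–6 → average rank (5+6)/2 = 5.5.
The 3 values of 85 occupy positions 7–9 → average rank 8.
N has value 85 → rank 8.

8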